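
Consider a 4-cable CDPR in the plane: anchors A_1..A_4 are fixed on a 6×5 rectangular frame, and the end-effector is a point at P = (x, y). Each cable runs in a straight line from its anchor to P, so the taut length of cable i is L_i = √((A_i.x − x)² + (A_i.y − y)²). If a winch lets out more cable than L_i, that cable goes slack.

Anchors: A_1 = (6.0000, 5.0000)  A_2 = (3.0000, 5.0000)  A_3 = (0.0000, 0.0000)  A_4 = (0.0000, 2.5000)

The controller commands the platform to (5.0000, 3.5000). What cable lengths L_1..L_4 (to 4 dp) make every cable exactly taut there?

(1.8028, 2.5000, 6.1033, 5.0990)

L_1 = √((6.0000−5.0000)² + (5.0000−3.5000)²) = 1.8028
L_2 = √((3.0000−5.0000)² + (5.0000−3.5000)²) = 2.5000
L_3 = √((0.0000−5.0000)² + (0.0000−3.5000)²) = 6.1033
L_4 = √((0.0000−5.0000)² + (2.5000−3.5000)²) = 5.0990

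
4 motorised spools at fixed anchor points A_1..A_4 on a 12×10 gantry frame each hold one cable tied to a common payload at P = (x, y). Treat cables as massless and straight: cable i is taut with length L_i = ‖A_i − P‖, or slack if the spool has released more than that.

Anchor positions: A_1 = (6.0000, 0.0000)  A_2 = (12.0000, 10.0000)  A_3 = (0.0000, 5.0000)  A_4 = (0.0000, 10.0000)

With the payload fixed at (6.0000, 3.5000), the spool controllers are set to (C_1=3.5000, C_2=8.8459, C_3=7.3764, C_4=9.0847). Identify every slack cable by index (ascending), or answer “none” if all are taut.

3, 4

cable 1: L_1 = ‖A_1−P‖ = 3.5000;  C_1 = 3.5000 → taut
cable 2: L_2 = ‖A_2−P‖ = 8.8459;  C_2 = 8.8459 → taut
cable 3: L_3 = ‖A_3−P‖ = 6.1847;  C_3 = 7.3764 → slack
cable 4: L_4 = ‖A_4−P‖ = 8.8459;  C_4 = 9.0847 → slack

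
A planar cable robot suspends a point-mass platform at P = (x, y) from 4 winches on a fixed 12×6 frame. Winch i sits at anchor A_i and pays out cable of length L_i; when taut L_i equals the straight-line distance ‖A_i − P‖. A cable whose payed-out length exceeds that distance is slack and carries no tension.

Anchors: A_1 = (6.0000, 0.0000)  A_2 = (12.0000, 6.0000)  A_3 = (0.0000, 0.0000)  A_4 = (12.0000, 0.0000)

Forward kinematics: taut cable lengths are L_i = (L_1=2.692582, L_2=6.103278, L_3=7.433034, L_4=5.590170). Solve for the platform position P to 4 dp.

(7.0000, 2.5000)

circle eqns → linear via eq_j − eq_1; set q_j = A_j·A_j − L_j²
q_1 = 36.0000+0.0000−7.2500 = 28.7500
-12.0000·x − 12.0000·y = q_1−q_2 = -114.0000
12.0000·x + 0.0000·y = q_1−q_3 = 84.0000
-12.0000·x + 0.0000·y = q_1−q_4 = -84.0000
solve first two rows → x=7.0000, y=2.5000
check cable 4: ‖A_4−P‖² = 31.2500 ≈ L_4² = 31.2500 ✓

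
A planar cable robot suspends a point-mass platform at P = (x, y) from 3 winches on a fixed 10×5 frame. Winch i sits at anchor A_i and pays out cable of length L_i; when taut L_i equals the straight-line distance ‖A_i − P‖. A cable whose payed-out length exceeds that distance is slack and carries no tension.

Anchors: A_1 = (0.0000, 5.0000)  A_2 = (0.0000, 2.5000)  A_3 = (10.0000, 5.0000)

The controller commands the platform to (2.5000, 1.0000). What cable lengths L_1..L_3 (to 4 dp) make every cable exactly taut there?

(4.7170, 2.9155, 8.5000)

L_1: Δ = A_1−P = (-2.5000, 4.0000) → ‖Δ‖ = √22.2500 = 4.7170
L_2: Δ = A_2−P = (-2.5000, 1.5000) → ‖Δ‖ = √8.5000 = 2.9155
L_3: Δ = A_3−P = (7.5000, 4.0000) → ‖Δ‖ = √72.2500 = 8.5000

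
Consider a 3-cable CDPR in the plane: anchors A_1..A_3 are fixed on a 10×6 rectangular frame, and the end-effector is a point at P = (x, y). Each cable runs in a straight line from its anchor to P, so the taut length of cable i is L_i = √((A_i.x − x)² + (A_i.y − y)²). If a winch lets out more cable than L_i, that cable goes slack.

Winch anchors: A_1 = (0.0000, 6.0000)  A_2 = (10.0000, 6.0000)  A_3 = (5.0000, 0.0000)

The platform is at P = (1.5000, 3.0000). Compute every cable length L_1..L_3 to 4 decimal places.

L_1 = √((0.0000−1.5000)² + (6.0000−3.0000)²) = 3.3541
L_2 = √((10.0000−1.5000)² + (6.0000−3.0000)²) = 9.0139
L_3 = √((5.0000−1.5000)² + (0.0000−3.0000)²) = 4.6098

(3.3541, 9.0139, 4.6098)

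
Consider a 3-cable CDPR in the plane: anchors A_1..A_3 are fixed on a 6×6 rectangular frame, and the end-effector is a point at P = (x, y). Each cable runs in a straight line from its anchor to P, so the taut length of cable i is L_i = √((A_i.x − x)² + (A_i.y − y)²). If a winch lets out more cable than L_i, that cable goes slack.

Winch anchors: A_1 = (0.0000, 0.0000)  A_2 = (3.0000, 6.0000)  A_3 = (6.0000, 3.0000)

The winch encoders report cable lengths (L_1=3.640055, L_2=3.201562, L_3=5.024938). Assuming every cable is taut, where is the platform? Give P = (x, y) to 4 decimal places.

expand ‖A_i−P‖²=L_i² and subtract eq 1 (q_i ≔ ‖A_i‖²−L_i²)
q_1 = 0.0000+0.0000−13.2500 = -13.2500
eq1−eq2 → [-6.0000  -12.0000]·P = -48.0000
eq1−eq3 → [-12.0000  -6.0000]·P = -33.0000
2×2 solve → P = (1.0000, 3.5000)

(1.0000, 3.5000)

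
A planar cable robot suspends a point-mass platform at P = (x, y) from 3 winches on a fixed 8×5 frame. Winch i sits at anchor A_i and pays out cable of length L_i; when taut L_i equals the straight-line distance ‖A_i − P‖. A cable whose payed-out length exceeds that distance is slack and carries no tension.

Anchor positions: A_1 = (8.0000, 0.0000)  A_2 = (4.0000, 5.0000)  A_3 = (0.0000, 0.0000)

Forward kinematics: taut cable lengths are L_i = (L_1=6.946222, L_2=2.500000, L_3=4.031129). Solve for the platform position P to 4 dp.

circle eqns → linear via eq_j − eq_1; set q_j = A_j·A_j − L_j²
q_1 = 64.0000+0.0000−48.2500 = 15.7500
8.0000·x − 10.0000·y = q_1−q_2 = -19.0000
16.0000·x + 0.0000·y = q_1−q_3 = 32.0000
solve first two rows → x=2.0000, y=3.5000

(2.0000, 3.5000)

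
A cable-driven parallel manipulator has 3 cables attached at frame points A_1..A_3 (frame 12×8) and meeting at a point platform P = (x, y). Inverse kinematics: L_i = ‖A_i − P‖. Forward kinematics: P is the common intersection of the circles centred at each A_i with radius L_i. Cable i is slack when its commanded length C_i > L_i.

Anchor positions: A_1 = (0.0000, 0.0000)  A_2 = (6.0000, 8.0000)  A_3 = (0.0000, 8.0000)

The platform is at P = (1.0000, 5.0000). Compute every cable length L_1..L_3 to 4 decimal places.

L_1 = √((0.0000−1.0000)² + (0.0000−5.0000)²) = 5.0990
L_2 = √((6.0000−1.0000)² + (8.0000−5.0000)²) = 5.8310
L_3 = √((0.0000−1.0000)² + (8.0000−5.0000)²) = 3.1623

(5.0990, 5.8310, 3.1623)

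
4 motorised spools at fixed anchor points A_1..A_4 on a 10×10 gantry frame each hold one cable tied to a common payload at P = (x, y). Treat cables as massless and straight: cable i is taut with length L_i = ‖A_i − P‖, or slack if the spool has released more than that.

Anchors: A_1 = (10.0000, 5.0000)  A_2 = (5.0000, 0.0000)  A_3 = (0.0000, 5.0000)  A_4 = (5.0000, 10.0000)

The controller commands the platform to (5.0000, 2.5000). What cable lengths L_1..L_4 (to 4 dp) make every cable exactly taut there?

L_1: Δ = A_1−P = (5.0000, 2.5000) → ‖Δ‖ = √31.2500 = 5.5902
L_2: Δ = A_2−P = (0.0000, -2.5000) → ‖Δ‖ = √6.2500 = 2.5000
L_3: Δ = A_3−P = (-5.0000, 2.5000) → ‖Δ‖ = √31.2500 = 5.5902
L_4: Δ = A_4−P = (0.0000, 7.5000) → ‖Δ‖ = √56.2500 = 7.5000

(5.5902, 2.5000, 5.5902, 7.5000)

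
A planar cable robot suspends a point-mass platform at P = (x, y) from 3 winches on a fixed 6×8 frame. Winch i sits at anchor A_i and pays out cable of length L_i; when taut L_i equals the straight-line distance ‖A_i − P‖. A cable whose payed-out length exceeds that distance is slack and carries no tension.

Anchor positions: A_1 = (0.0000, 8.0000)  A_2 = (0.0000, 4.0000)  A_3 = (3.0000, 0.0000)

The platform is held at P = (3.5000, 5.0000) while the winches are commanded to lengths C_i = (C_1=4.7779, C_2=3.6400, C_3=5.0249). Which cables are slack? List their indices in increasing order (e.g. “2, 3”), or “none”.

1

cable 1: L_1 = ‖A_1−P‖ = 4.6098;  C_1 = 4.7779 → slack
cable 2: L_2 = ‖A_2−P‖ = 3.6401;  C_2 = 3.6400 → taut
cable 3: L_3 = ‖A_3−P‖ = 5.0249;  C_3 = 5.0249 → taut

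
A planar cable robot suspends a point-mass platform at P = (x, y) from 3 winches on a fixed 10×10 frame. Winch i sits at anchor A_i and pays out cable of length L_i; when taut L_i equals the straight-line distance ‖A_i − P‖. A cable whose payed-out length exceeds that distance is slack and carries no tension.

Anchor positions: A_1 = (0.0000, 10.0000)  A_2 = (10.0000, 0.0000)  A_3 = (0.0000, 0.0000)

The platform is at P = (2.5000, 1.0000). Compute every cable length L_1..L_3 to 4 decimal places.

(9.3408, 7.5664, 2.6926)

cable 1: Δx=-2.5000, Δy=9.0000; L_1 = √(Δx²+Δy²) = 9.3408
cable 2: Δx=7.5000, Δy=-1.0000; L_2 = √(Δx²+Δy²) = 7.5664
cable 3: Δx=-2.5000, Δy=-1.0000; L_3 = √(Δx²+Δy²) = 2.6926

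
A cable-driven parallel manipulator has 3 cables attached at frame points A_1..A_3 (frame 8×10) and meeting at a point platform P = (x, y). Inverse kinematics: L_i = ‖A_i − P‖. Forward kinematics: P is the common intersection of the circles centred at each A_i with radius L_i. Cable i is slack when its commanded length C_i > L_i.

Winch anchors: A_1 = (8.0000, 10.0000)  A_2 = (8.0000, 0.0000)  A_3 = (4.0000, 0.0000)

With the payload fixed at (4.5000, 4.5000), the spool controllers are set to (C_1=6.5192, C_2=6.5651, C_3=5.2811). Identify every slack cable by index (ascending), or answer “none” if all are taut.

2, 3

cable 1: √((3.5000)²+(5.5000)²)=6.5192, C_1=6.5192: taut
cable 2: √((3.5000)²+(-4.5000)²)=5.7009, C_2=6.5651: slack
cable 3: √((-0.5000)²+(-4.5000)²)=4.5277, C_3=5.2811: slack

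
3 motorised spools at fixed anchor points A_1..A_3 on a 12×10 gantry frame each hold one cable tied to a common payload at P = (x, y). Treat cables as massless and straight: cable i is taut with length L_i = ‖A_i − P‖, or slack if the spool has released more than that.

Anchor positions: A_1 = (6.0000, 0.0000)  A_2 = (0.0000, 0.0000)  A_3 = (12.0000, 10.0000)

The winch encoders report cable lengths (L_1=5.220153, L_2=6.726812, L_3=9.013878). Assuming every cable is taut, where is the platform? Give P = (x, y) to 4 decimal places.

(4.5000, 5.0000)

each cable: (A_i−P)·(A_i−P) = L_i²; let q_i = ‖A_i‖²−L_i²
q_1 = 36.0000+0.0000−27.2500 = 8.7500
row 1: 12.0000x + 0.0000y = 54.0000  (q_2=-45.2500)
row 2: -12.0000x − 20.0000y = -154.0000  (q_3=162.7500)
Cramer on rows 1–2 → x = 4.5000, y = 5.0000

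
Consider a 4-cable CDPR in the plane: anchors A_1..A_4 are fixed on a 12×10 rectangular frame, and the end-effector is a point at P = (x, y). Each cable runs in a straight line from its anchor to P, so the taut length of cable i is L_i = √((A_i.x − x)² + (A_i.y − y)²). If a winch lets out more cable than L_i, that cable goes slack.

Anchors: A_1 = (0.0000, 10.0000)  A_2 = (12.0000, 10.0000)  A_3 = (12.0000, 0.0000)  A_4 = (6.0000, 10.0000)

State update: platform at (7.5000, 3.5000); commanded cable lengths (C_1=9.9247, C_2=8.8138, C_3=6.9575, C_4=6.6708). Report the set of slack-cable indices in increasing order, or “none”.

2, 3

cable 1: L_1 = ‖A_1−P‖ = 9.9247;  C_1 = 9.9247 → taut
cable 2: L_2 = ‖A_2−P‖ = 7.9057;  C_2 = 8.8138 → slack
cable 3: L_3 = ‖A_3−P‖ = 5.7009;  C_3 = 6.9575 → slack
cable 4: L_4 = ‖A_4−P‖ = 6.6708;  C_4 = 6.6708 → taut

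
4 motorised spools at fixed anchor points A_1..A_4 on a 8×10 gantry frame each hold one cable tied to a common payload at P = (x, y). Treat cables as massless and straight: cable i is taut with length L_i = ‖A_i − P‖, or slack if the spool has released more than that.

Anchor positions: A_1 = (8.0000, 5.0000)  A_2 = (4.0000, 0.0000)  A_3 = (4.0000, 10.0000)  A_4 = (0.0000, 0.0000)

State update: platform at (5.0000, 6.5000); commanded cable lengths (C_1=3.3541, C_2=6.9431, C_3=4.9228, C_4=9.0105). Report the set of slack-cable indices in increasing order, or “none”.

2, 3, 4

cable 1: L_1 = ‖A_1−P‖ = 3.3541;  C_1 = 3.3541 → taut
cable 2: L_2 = ‖A_2−P‖ = 6.5765;  C_2 = 6.9431 → slack
cable 3: L_3 = ‖A_3−P‖ = 3.6401;  C_3 = 4.9228 → slack
cable 4: L_4 = ‖A_4−P‖ = 8.2006;  C_4 = 9.0105 → slack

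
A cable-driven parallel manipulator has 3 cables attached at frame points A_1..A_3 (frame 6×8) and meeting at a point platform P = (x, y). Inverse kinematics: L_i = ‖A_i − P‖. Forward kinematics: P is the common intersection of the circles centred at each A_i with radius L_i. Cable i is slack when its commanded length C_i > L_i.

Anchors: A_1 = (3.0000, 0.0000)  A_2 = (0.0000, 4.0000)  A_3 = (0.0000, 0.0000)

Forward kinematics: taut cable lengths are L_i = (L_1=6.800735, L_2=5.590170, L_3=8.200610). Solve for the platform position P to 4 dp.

(5.0000, 6.5000)

each cable: (A_i−P)·(A_i−P) = L_i²; let q_i = ‖A_i‖²−L_i²
q_1 = 9.0000+0.0000−46.2500 = -37.2500
row 1: 6.0000x − 8.0000y = -22.0000  (q_2=-15.2500)
row 2: 6.0000x + 0.0000y = 30.0000  (q_3=-67.2500)
Cramer on rows 1–2 → x = 5.0000, y = 6.5000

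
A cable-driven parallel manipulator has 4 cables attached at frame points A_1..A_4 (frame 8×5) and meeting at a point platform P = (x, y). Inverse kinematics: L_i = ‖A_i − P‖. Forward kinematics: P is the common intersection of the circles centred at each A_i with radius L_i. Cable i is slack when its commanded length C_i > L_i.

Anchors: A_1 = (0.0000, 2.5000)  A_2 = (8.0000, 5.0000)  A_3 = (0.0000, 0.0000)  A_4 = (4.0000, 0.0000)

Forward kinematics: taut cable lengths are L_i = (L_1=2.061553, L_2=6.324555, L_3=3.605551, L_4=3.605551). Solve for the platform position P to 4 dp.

circle eqns → linear via eq_j − eq_1; set c_j = A_j·A_j − L_j²
c_1 = 0.0000+6.2500−4.2500 = 2.0000
-16.0000·x − 5.0000·y = c_1−c_2 = -47.0000
0.0000·x + 5.0000·y = c_1−c_3 = 15.0000
-8.0000·x + 5.0000·y = c_1−c_4 = -1.0000
solve first two rows → x=2.0000, y=3.0000
check cable 4: ‖A_4−P‖² = 13.0000 ≈ L_4² = 13.0000 ✓

(2.0000, 3.0000)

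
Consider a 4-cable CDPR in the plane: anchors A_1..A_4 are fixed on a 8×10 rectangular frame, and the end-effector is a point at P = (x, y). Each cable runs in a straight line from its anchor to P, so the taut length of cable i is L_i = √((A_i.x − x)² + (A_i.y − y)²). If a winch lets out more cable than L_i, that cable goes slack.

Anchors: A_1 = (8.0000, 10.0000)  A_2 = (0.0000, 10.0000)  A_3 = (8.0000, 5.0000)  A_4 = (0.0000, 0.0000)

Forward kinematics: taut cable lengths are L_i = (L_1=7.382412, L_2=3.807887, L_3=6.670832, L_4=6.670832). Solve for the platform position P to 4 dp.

(1.5000, 6.5000)

circle eqns → linear via eq_j − eq_1; set q_j = A_j·A_j − L_j²
q_1 = 64.0000+100.0000−54.5000 = 109.5000
16.0000·x + 0.0000·y = q_1−q_2 = 24.0000
0.0000·x + 10.0000·y = q_1−q_3 = 65.0000
16.0000·x + 20.0000·y = q_1−q_4 = 154.0000
solve first two rows → x=1.5000, y=6.5000
check cable 4: ‖A_4−P‖² = 44.5000 ≈ L_4² = 44.5000 ✓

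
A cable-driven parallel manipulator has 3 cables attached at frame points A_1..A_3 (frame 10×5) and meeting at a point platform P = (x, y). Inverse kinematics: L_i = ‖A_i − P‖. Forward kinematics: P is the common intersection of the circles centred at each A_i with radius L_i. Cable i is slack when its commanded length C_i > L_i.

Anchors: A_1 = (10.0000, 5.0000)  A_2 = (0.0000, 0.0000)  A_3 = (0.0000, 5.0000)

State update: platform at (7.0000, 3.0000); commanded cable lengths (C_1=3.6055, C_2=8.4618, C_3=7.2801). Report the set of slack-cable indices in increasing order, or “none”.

cable 1: L_1 = ‖A_1−P‖ = 3.6056;  C_1 = 3.6055 → taut
cable 2: L_2 = ‖A_2−P‖ = 7.6158;  C_2 = 8.4618 → slack
cable 3: L_3 = ‖A_3−P‖ = 7.2801;  C_3 = 7.2801 → taut

2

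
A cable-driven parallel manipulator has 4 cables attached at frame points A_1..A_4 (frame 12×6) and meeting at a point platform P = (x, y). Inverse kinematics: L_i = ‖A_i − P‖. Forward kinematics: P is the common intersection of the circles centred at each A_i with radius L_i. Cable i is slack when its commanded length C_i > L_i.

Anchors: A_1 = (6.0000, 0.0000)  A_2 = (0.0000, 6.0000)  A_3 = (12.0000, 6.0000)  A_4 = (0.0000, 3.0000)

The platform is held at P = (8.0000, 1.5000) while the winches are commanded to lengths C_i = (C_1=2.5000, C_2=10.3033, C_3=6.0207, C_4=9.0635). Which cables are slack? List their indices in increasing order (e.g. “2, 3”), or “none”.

2, 4

cable 1: L_1 = ‖A_1−P‖ = 2.5000;  C_1 = 2.5000 → taut
cable 2: L_2 = ‖A_2−P‖ = 9.1788;  C_2 = 10.3033 → slack
cable 3: L_3 = ‖A_3−P‖ = 6.0208;  C_3 = 6.0207 → taut
cable 4: L_4 = ‖A_4−P‖ = 8.1394;  C_4 = 9.0635 → slack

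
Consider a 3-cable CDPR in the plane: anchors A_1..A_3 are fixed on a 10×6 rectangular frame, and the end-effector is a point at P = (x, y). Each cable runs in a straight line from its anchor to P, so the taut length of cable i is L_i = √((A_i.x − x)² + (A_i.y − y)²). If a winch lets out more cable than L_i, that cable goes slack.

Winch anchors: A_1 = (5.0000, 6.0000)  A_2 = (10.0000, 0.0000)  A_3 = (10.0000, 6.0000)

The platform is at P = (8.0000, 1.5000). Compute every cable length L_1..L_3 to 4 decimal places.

L_1 = √((5.0000−8.0000)² + (6.0000−1.5000)²) = 5.4083
L_2 = √((10.0000−8.0000)² + (0.0000−1.5000)²) = 2.5000
L_3 = √((10.0000−8.0000)² + (6.0000−1.5000)²) = 4.9244

(5.4083, 2.5000, 4.9244)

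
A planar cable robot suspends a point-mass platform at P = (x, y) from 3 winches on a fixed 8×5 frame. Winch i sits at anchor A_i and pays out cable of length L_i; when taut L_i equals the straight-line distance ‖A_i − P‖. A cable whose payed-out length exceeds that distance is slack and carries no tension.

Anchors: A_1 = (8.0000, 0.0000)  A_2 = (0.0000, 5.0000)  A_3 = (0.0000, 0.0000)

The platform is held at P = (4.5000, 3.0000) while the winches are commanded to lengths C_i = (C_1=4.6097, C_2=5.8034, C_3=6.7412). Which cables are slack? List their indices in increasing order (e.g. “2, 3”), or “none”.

2, 3

cable 1: √((3.5000)²+(-3.0000)²)=4.6098, C_1=4.6097: taut
cable 2: √((-4.5000)²+(2.0000)²)=4.9244, C_2=5.8034: slack
cable 3: √((-4.5000)²+(-3.0000)²)=5.4083, C_3=6.7412: slack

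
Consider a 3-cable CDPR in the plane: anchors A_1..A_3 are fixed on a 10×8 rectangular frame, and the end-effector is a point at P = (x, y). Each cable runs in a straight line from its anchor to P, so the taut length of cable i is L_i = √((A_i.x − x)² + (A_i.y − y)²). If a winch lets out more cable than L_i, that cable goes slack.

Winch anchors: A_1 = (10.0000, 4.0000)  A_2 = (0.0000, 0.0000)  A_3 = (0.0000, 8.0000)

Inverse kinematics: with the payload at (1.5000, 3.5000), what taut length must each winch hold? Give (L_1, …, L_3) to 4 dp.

L_1 = √((10.0000−1.5000)² + (4.0000−3.5000)²) = 8.5147
L_2 = √((0.0000−1.5000)² + (0.0000−3.5000)²) = 3.8079
L_3 = √((0.0000−1.5000)² + (8.0000−3.5000)²) = 4.7434

(8.5147, 3.8079, 4.7434)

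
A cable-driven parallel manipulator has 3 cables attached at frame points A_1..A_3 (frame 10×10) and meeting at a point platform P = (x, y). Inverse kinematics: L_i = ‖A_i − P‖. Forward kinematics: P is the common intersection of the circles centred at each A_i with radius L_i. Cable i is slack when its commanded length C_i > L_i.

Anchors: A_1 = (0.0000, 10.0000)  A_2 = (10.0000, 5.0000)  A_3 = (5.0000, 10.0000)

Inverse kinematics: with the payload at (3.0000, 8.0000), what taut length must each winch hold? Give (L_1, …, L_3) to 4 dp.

(3.6056, 7.6158, 2.8284)

L_1: Δ = A_1−P = (-3.0000, 2.0000) → ‖Δ‖ = √13.0000 = 3.6056
L_2: Δ = A_2−P = (7.0000, -3.0000) → ‖Δ‖ = √58.0000 = 7.6158
L_3: Δ = A_3−P = (2.0000, 2.0000) → ‖Δ‖ = √8.0000 = 2.8284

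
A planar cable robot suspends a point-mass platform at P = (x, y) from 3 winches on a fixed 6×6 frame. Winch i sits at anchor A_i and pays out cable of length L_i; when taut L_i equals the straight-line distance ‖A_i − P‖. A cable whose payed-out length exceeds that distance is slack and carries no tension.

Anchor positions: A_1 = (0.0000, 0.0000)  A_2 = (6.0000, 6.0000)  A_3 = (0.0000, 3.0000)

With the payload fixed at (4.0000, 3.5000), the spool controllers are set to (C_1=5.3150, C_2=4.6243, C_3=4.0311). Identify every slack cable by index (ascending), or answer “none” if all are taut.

2

cable 1: √((-4.0000)²+(-3.5000)²)=5.3151, C_1=5.3150: taut
cable 2: √((2.0000)²+(2.5000)²)=3.2016, C_2=4.6243: slack
cable 3: √((-4.0000)²+(-0.5000)²)=4.0311, C_3=4.0311: taut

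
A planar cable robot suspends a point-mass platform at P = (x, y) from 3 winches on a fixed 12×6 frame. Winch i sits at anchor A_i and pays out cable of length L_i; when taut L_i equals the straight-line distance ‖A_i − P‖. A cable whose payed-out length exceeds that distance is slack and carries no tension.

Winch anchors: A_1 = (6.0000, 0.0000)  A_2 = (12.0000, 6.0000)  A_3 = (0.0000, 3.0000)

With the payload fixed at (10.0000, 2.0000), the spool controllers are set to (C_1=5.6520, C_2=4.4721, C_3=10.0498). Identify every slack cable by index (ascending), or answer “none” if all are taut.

cable 1: √((-4.0000)²+(-2.0000)²)=4.4721, C_1=5.6520: slack
cable 2: √((2.0000)²+(4.0000)²)=4.4721, C_2=4.4721: taut
cable 3: √((-10.0000)²+(1.0000)²)=10.0499, C_3=10.0498: taut

1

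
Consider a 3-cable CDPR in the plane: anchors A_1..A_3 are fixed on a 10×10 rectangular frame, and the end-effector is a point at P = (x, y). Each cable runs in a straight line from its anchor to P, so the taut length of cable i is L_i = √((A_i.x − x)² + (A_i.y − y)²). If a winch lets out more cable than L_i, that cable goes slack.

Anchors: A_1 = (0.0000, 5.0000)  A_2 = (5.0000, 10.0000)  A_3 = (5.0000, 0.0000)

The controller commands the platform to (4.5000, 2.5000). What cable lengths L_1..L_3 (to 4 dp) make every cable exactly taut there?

(5.1478, 7.5166, 2.5495)

L_1 = √((0.0000−4.5000)² + (5.0000−2.5000)²) = 5.1478
L_2 = √((5.0000−4.5000)² + (10.0000−2.5000)²) = 7.5166
L_3 = √((5.0000−4.5000)² + (0.0000−2.5000)²) = 2.5495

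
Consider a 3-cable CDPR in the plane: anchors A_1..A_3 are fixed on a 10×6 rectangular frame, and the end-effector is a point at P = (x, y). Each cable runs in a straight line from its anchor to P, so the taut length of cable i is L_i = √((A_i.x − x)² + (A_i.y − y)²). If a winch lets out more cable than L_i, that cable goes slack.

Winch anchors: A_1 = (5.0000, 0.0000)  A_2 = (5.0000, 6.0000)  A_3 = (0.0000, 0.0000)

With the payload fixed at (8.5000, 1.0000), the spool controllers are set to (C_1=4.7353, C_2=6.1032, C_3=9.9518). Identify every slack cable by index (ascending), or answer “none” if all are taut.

cable 1: √((-3.5000)²+(-1.0000)²)=3.6401, C_1=4.7353: slack
cable 2: √((-3.5000)²+(5.0000)²)=6.1033, C_2=6.1032: taut
cable 3: √((-8.5000)²+(-1.0000)²)=8.5586, C_3=9.9518: slack

1, 3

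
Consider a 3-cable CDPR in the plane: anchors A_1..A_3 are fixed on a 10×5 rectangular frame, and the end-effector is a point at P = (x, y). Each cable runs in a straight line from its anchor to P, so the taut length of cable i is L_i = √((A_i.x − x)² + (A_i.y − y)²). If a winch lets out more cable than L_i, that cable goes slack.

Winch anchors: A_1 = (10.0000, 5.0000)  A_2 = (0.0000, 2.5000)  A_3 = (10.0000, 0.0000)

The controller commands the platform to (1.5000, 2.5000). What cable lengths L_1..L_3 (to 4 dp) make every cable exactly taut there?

(8.8600, 1.5000, 8.8600)

L_1 = √((10.0000−1.5000)² + (5.0000−2.5000)²) = 8.8600
L_2 = √((0.0000−1.5000)² + (2.5000−2.5000)²) = 1.5000
L_3 = √((10.0000−1.5000)² + (0.0000−2.5000)²) = 8.8600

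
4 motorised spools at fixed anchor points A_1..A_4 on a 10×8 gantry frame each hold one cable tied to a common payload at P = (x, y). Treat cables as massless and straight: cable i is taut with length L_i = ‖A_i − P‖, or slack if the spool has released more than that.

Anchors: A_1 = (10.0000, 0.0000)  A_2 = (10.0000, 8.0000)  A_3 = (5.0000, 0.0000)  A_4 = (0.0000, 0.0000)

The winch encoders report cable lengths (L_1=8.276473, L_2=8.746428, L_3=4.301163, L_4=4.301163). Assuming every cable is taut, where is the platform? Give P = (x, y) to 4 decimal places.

each cable: (A_i−P)·(A_i−P) = L_i²; let q_i = ‖A_i‖²−L_i²
q_1 = 100.0000+0.0000−68.5000 = 31.5000
row 1: 0.0000x − 16.0000y = -56.0000  (q_2=87.5000)
row 2: 10.0000x + 0.0000y = 25.0000  (q_3=6.5000)
row 3: 20.0000x + 0.0000y = 50.0000  (q_4=-18.5000)
Cramer on rows 1–2 → x = 2.5000, y = 3.5000
check cable 4: ‖A_4−P‖² = 18.5000 ≈ L_4² = 18.5000 ✓

(2.5000, 3.5000)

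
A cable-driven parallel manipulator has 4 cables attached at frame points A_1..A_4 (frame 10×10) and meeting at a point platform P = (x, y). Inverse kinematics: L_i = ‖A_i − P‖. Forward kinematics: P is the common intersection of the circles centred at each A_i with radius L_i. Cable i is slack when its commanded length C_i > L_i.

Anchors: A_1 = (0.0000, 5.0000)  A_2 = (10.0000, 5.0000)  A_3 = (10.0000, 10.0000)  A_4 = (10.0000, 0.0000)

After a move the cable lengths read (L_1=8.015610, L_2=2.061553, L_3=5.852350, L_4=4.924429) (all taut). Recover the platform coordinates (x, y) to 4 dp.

circle eqns → linear via eq_j − eq_1; set k_j = A_j·A_j − L_j²
k_1 = 0.0000+25.0000−64.2500 = -39.2500
-20.0000·x + 0.0000·y = k_1−k_2 = -160.0000
-20.0000·x − 10.0000·y = k_1−k_3 = -205.0000
-20.0000·x + 10.0000·y = k_1−k_4 = -115.0000
solve first two rows → x=8.0000, y=4.5000
check cable 4: ‖A_4−P‖² = 24.2500 ≈ L_4² = 24.2500 ✓

(8.0000, 4.5000)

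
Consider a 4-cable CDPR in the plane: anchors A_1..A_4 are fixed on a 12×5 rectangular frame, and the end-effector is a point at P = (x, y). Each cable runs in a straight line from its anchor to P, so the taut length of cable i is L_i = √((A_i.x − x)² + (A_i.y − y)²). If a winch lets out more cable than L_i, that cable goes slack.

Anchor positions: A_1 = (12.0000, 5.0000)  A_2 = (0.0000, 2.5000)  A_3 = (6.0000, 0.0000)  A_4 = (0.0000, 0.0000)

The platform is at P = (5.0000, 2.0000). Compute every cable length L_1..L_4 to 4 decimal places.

L_1 = √((12.0000−5.0000)² + (5.0000−2.0000)²) = 7.6158
L_2 = √((0.0000−5.0000)² + (2.5000−2.0000)²) = 5.0249
L_3 = √((6.0000−5.0000)² + (0.0000−2.0000)²) = 2.2361
L_4 = √((0.0000−5.0000)² + (0.0000−2.0000)²) = 5.3852

(7.6158, 5.0249, 2.2361, 5.3852)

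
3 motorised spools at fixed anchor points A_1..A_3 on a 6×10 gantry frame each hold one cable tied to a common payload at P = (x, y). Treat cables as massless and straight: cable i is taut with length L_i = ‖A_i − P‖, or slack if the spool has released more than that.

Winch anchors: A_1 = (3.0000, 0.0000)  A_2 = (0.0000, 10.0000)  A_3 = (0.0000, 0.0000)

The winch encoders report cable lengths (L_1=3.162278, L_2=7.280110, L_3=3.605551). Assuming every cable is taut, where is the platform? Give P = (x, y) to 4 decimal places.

circle eqns → linear via eq_j − eq_1; set q_j = A_j·A_j − L_j²
q_1 = 9.0000+0.0000−10.0000 = -1.0000
6.0000·x − 20.0000·y = q_1−q_2 = -48.0000
6.0000·x + 0.0000·y = q_1−q_3 = 12.0000
solve first two rows → x=2.0000, y=3.0000

(2.0000, 3.0000)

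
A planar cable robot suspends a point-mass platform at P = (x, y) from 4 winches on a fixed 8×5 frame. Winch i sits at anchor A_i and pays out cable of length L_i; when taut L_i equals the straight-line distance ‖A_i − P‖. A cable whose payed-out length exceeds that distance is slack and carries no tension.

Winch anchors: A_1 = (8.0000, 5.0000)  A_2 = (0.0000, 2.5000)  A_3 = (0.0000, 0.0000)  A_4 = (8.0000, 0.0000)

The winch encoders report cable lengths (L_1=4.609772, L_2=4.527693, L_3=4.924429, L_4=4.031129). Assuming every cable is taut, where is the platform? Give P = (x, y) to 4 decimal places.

expand ‖A_i−P‖²=L_i² and subtract eq 1 (c_i ≔ ‖A_i‖²−L_i²)
c_1 = 64.0000+25.0000−21.2500 = 67.7500
eq1−eq2 → [16.0000  5.0000]·P = 82.0000
eq1−eq3 → [16.0000  10.0000]·P = 92.0000
eq1−eq4 → [0.0000  10.0000]·P = 20.0000
2×2 solve → P = (4.5000, 2.0000)
check cable 4: ‖A_4−P‖² = 16.2500 ≈ L_4² = 16.2500 ✓

(4.5000, 2.0000)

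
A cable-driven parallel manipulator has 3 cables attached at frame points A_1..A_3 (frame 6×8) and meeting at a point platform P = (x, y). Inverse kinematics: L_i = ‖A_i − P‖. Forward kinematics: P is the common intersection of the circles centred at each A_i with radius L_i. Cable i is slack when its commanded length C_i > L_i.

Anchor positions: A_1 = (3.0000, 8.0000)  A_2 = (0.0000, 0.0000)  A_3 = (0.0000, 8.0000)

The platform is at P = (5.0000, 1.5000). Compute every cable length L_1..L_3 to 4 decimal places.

(6.8007, 5.2202, 8.2006)

cable 1: Δx=-2.0000, Δy=6.5000; L_1 = √(Δx²+Δy²) = 6.8007
cable 2: Δx=-5.0000, Δy=-1.5000; L_2 = √(Δx²+Δy²) = 5.2202
cable 3: Δx=-5.0000, Δy=6.5000; L_3 = √(Δx²+Δy²) = 8.2006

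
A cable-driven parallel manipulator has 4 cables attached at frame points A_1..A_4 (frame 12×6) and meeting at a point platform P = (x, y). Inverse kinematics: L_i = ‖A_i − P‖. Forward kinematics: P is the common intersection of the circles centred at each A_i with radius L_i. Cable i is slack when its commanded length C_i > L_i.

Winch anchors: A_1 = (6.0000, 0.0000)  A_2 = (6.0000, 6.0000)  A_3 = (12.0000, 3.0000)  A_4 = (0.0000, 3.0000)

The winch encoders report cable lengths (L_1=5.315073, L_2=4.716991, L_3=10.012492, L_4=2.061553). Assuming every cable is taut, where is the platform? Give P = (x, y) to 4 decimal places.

(2.0000, 3.5000)

expand ‖A_i−P‖²=L_i² and subtract eq 1 (c_i ≔ ‖A_i‖²−L_i²)
c_1 = 36.0000+0.0000−28.2500 = 7.7500
eq1−eq2 → [0.0000  -12.0000]·P = -42.0000
eq1−eq3 → [-12.0000  -6.0000]·P = -45.0000
eq1−eq4 → [12.0000  -6.0000]·P = 3.0000
2×2 solve → P = (2.0000, 3.5000)
check cable 4: ‖A_4−P‖² = 4.2500 ≈ L_4² = 4.2500 ✓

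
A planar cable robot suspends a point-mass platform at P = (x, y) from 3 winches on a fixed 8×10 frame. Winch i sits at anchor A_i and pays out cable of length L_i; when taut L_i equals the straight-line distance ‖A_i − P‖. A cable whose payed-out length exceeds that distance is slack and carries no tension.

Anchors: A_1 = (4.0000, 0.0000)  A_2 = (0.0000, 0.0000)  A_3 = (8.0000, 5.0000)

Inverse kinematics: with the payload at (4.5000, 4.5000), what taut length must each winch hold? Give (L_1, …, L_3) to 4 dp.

(4.5277, 6.3640, 3.5355)

L_1: Δ = A_1−P = (-0.5000, -4.5000) → ‖Δ‖ = √20.5000 = 4.5277
L_2: Δ = A_2−P = (-4.5000, -4.5000) → ‖Δ‖ = √40.5000 = 6.3640
L_3: Δ = A_3−P = (3.5000, 0.5000) → ‖Δ‖ = √12.5000 = 3.5355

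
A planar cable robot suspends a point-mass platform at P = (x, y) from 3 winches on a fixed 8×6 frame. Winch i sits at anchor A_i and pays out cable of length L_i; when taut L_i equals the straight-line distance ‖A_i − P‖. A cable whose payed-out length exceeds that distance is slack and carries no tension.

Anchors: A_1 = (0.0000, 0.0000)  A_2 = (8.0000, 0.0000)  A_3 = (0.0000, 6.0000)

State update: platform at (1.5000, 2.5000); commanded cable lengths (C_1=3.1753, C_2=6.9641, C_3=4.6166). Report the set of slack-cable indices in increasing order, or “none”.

1, 3

i=1: geometric 2.9155 vs commanded 3.1753 ⇒ slack
i=2: geometric 6.9642 vs commanded 6.9641 ⇒ taut
i=3: geometric 3.8079 vs commanded 4.6166 ⇒ slack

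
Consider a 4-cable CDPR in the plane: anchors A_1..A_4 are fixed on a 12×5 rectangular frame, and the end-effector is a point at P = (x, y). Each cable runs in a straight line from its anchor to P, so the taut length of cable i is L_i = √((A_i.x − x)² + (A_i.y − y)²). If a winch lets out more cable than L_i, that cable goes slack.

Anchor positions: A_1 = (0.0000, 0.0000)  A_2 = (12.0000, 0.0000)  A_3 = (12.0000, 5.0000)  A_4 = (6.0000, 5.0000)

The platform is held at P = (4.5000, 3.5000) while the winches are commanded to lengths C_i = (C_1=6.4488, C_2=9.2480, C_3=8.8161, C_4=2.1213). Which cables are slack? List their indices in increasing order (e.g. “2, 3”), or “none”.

1, 2, 3

cable 1: √((-4.5000)²+(-3.5000)²)=5.7009, C_1=6.4488: slack
cable 2: √((7.5000)²+(-3.5000)²)=8.2765, C_2=9.2480: slack
cable 3: √((7.5000)²+(1.5000)²)=7.6485, C_3=8.8161: slack
cable 4: √((1.5000)²+(1.5000)²)=2.1213, C_4=2.1213: taut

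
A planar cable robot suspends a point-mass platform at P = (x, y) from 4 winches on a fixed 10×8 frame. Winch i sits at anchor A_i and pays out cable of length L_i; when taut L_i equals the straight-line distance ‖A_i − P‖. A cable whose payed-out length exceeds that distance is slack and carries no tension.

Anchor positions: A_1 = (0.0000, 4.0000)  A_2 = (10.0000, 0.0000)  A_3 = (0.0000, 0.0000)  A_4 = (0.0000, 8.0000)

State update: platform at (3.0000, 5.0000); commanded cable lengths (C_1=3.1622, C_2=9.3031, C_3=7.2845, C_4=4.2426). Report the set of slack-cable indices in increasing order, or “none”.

2, 3

cable 1: √((-3.0000)²+(-1.0000)²)=3.1623, C_1=3.1622: taut
cable 2: √((7.0000)²+(-5.0000)²)=8.6023, C_2=9.3031: slack
cable 3: √((-3.0000)²+(-5.0000)²)=5.8310, C_3=7.2845: slack
cable 4: √((-3.0000)²+(3.0000)²)=4.2426, C_4=4.2426: taut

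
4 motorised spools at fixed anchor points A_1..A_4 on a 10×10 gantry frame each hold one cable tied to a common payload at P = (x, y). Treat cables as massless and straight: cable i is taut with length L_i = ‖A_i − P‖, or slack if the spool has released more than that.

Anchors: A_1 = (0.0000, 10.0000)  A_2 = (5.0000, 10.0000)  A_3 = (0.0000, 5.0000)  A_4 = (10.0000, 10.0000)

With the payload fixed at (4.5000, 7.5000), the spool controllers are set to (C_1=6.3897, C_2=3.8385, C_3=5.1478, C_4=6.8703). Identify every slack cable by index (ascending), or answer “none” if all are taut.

1, 2, 4

cable 1: √((-4.5000)²+(2.5000)²)=5.1478, C_1=6.3897: slack
cable 2: √((0.5000)²+(2.5000)²)=2.5495, C_2=3.8385: slack
cable 3: √((-4.5000)²+(-2.5000)²)=5.1478, C_3=5.1478: taut
cable 4: √((5.5000)²+(2.5000)²)=6.0415, C_4=6.8703: slack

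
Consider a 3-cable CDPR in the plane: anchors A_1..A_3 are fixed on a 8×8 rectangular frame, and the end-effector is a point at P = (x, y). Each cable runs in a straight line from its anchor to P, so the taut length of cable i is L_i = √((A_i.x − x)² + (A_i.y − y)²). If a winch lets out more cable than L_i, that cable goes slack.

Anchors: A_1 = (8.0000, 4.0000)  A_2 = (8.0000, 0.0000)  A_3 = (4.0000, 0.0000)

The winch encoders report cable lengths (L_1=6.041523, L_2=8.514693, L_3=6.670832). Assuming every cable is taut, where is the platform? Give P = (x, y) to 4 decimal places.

(2.5000, 6.5000)

each cable: (A_i−P)·(A_i−P) = L_i²; let c_i = ‖A_i‖²−L_i²
c_1 = 64.0000+16.0000−36.5000 = 43.5000
row 1: 0.0000x + 8.0000y = 52.0000  (c_2=-8.5000)
row 2: 8.0000x + 8.0000y = 72.0000  (c_3=-28.5000)
Cramer on rows 1–2 → x = 2.5000, y = 6.5000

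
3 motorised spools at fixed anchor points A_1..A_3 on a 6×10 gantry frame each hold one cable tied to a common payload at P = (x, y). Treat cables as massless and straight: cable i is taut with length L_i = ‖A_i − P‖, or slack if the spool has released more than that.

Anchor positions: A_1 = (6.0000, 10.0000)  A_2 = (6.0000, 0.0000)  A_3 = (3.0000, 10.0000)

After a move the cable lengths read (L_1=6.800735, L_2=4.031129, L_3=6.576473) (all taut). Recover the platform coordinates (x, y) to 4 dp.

(4.0000, 3.5000)

each cable: (A_i−P)·(A_i−P) = L_i²; let k_i = ‖A_i‖²−L_i²
k_1 = 36.0000+100.0000−46.2500 = 89.7500
row 1: 0.0000x + 20.0000y = 70.0000  (k_2=19.7500)
row 2: 6.0000x + 0.0000y = 24.0000  (k_3=65.7500)
Cramer on rows 1–2 → x = 4.0000, y = 3.5000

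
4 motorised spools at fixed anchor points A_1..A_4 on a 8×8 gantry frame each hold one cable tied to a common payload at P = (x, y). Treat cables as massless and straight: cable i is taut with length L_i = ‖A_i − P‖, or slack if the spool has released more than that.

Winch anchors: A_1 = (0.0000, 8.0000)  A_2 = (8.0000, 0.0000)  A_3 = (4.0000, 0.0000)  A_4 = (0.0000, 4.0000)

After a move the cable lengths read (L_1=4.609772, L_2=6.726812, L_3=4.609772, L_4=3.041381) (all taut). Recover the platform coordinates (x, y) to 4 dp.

circle eqns → linear via eq_j − eq_1; set k_j = A_j·A_j − L_j²
k_1 = 0.0000+64.0000−21.2500 = 42.7500
-16.0000·x + 16.0000·y = k_1−k_2 = 24.0000
-8.0000·x + 16.0000·y = k_1−k_3 = 48.0000
0.0000·x + 8.0000·y = k_1−k_4 = 36.0000
solve first two rows → x=3.0000, y=4.5000
check cable 4: ‖A_4−P‖² = 9.2500 ≈ L_4² = 9.2500 ✓

(3.0000, 4.5000)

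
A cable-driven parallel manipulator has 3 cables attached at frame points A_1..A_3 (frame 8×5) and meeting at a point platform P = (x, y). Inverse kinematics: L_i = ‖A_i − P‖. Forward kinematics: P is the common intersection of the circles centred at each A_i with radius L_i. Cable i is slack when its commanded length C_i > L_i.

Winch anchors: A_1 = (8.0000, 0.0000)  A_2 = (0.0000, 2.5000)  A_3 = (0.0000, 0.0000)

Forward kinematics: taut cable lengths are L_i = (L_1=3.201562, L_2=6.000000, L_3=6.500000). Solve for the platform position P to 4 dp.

(6.0000, 2.5000)

expand ‖A_i−P‖²=L_i² and subtract eq 1 (k_i ≔ ‖A_i‖²−L_i²)
k_1 = 64.0000+0.0000−10.2500 = 53.7500
eq1−eq2 → [16.0000  -5.0000]·P = 83.5000
eq1−eq3 → [16.0000  0.0000]·P = 96.0000
2×2 solve → P = (6.0000, 2.5000)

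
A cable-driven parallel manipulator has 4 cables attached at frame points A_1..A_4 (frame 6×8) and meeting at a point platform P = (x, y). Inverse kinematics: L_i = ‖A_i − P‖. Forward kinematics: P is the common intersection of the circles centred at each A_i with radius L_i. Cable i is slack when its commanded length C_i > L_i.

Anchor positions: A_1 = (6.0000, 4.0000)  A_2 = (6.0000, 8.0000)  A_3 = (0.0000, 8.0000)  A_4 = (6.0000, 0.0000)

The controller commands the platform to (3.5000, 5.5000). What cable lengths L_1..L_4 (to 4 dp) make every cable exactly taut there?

cable 1: Δx=2.5000, Δy=-1.5000; L_1 = √(Δx²+Δy²) = 2.9155
cable 2: Δx=2.5000, Δy=2.5000; L_2 = √(Δx²+Δy²) = 3.5355
cable 3: Δx=-3.5000, Δy=2.5000; L_3 = √(Δx²+Δy²) = 4.3012
cable 4: Δx=2.5000, Δy=-5.5000; L_4 = √(Δx²+Δy²) = 6.0415

(2.9155, 3.5355, 4.3012, 6.0415)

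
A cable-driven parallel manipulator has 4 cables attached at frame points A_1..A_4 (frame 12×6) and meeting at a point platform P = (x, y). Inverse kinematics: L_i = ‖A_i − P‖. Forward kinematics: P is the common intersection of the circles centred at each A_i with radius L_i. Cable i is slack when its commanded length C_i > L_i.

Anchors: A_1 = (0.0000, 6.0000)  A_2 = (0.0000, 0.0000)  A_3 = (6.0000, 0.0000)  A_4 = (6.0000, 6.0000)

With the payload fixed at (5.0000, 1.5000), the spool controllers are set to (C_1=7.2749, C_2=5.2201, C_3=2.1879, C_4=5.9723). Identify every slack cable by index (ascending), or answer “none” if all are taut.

1, 3, 4

cable 1: L_1 = ‖A_1−P‖ = 6.7268;  C_1 = 7.2749 → slack
cable 2: L_2 = ‖A_2−P‖ = 5.2202;  C_2 = 5.2201 → taut
cable 3: L_3 = ‖A_3−P‖ = 1.8028;  C_3 = 2.1879 → slack
cable 4: L_4 = ‖A_4−P‖ = 4.6098;  C_4 = 5.9723 → slack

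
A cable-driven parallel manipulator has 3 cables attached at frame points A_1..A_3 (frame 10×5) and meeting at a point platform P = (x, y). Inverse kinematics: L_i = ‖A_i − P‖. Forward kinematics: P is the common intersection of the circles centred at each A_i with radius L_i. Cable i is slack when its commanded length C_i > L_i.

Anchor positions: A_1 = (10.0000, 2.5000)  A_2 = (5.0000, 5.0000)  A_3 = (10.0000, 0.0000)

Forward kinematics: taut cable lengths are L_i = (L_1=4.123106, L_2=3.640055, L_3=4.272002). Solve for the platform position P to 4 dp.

(6.0000, 1.5000)

expand ‖A_i−P‖²=L_i² and subtract eq 1 (k_i ≔ ‖A_i‖²−L_i²)
k_1 = 100.0000+6.2500−17.0000 = 89.2500
eq1−eq2 → [10.0000  -5.0000]·P = 52.5000
eq1−eq3 → [0.0000  5.0000]·P = 7.5000
2×2 solve → P = (6.0000, 1.5000)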